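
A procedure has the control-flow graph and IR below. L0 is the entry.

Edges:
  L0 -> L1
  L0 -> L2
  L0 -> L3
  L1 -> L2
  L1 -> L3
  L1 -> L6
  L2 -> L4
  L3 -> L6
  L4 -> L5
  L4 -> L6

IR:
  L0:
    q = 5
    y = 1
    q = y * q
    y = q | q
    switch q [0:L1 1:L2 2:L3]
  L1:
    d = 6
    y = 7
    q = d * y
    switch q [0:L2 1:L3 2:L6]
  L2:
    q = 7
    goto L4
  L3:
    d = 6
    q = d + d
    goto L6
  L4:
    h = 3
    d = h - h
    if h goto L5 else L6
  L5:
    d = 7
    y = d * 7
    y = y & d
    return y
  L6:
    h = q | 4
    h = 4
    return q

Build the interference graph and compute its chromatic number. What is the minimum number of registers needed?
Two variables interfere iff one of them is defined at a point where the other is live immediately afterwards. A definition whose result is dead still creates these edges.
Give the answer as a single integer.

Answer: 3

Derivation:
Per-block:
  L0 def {q,y} use ∅
  L1 def {d,q,y} use ∅
  L2 def {q} use ∅
  L3 def {d,q} use ∅
  L4 def {d,h} use ∅
  L5 def {d,y} use ∅
  L6 def {h} use {q}

Live sets:
  live L0: ∅→∅
  live L1: ∅→{q}
  live L2: ∅→{q}
  live L3: ∅→{q}
  live L4: {q}→{q}
  live L5: ∅→∅
  live L6: {q}→∅

Conflict graph:
  d↔{h,q,y}
  h↔{d,q}
  q↔{d,h,y}
  y↔{d,q}

Chromatic number:
  lower bound: {d,h,q} mutually conflict ⇒ χ ≥ 3
  assign d→r0 h→r2 q→r1 y→r2 — no edge inside a register ⇒ χ ≤ 3
  χ = 3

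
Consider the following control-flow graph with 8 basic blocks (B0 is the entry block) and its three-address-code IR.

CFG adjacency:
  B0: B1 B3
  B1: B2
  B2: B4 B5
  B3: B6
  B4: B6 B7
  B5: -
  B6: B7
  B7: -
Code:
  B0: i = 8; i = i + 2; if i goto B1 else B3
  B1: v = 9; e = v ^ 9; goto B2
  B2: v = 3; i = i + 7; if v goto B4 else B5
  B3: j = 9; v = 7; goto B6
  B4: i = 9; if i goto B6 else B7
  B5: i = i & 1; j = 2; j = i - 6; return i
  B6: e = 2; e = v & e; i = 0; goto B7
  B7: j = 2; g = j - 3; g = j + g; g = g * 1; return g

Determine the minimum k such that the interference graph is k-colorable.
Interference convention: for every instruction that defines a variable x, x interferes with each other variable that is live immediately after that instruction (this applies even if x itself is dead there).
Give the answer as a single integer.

Answer: 3

Working:
def/use:
  B0: def={i} ue=∅
  B1: def={e,v} ue=∅
  B2: def={i,v} ue={i}
  B3: def={j,v} ue=∅
  B4: def={i} ue=∅
  B5: def={i,j} ue={i}
  B6: def={e,i} ue={v}
  B7: def={g,j} ue=∅

Liveness:
  B0 li=∅ lo={i}
  B1 li={i} lo={i}
  B2 li={i} lo={i,v}
  B3 li=∅ lo={v}
  B4 li={v} lo={v}
  B5 li={i} lo=∅
  B6 li={v} lo=∅
  B7 li=∅ lo=∅

Conflict graph:
  e: {i,v}
  g: {j}
  i: {e,j,v}
  j: {g,i}
  v: {e,i}

Colouring:
  clique {e,i,v} ⇒ need ≥ 3
  assign e→R1 g→R0 i→R0 j→R1 v→R2 — no edge inside a register ⇒ χ ≤ 3
  χ = 3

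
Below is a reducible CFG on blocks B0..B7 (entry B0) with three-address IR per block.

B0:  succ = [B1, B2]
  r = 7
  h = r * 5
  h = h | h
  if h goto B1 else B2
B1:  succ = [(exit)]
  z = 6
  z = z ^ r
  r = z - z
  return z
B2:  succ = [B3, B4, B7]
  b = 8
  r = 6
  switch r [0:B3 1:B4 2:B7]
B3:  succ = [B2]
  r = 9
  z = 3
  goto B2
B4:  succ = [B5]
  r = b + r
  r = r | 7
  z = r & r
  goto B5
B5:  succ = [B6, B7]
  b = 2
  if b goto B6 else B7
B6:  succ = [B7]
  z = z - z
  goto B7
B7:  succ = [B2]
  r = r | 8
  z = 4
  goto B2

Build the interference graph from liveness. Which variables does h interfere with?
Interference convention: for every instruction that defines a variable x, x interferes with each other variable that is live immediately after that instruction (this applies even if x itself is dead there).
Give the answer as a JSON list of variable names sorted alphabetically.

Answer: ["r"]

Working:
Block summaries:
  B0: {h,r} / ∅
  B1: {r,z} / {r}
  B2: {b,r} / ∅
  B3: {r,z} / ∅
  B4: {r,z} / {b,r}
  B5: {b} / ∅
  B6: {z} / {z}
  B7: {r,z} / {r}

Liveness:
  live B0: ∅→{r}
  live B1: {r}→∅
  live B2: ∅→{b,r}
  live B3: ∅→∅
  live B4: {b,r}→{r,z}
  live B5: {r,z}→{r,z}
  live B6: {r,z}→{r}
  live B7: {r}→∅

Conflict graph:
  b↔{r,z}
  h↔{r}
  r↔{b,h,z}
  z↔{b,r}

N(h) = ["r"]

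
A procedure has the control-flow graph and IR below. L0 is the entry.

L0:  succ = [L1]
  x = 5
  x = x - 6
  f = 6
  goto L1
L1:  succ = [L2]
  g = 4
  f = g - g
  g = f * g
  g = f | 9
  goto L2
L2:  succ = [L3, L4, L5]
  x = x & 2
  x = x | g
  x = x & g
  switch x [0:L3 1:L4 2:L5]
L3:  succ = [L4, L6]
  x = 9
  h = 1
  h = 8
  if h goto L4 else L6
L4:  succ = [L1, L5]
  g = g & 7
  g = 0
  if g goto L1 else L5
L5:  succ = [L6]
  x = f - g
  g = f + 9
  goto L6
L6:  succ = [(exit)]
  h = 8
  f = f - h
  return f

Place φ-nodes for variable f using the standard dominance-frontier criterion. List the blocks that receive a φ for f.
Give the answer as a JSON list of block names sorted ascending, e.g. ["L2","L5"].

Answer: ["L1"]

Working:
idom tree: L1←L0 L2←L1 L3←L2 L4←L2 L5←L2 L6←L2
Dom at joins:
  L1: preds {L0,L4}: {L0} ∩ {L0,L1,L2,L4} = {L0}; idom=L0
  L4: preds {L2,L3}: {L0,L1,L2} ∩ {L0,L1,L2,L3} = {L0,L1,L2}; idom=L2
  L5: preds {L2,L4}: {L0,L1,L2} ∩ {L0,L1,L2,L4} = {L0,L1,L2}; idom=L2
  L6: preds {L3,L5}: {L0,L1,L2,L3} ∩ {L0,L1,L2,L5} = {L0,L1,L2}; idom=L2

DF derivation:
  L1←L0: walk · to L0
  L1←L4: walk L4→L2→L1 to L0
  L4←L2: walk · to L2
  L4←L3: walk L3 to L2
  L5←L2: walk · to L2
  L5←L4: walk L4 to L2
  L6←L3: walk L3 to L2
  L6←L5: walk L5 to L2
  DF(L0)=∅
  DF(L1)={L1}
  DF(L2)={L1}
  DF(L3)={L4,L6}
  DF(L4)={L1,L5}
  DF(L5)={L6}
  DF(L6)=∅

φ for f: defs {L0,L1,L6}
  DF⁺ = {L1}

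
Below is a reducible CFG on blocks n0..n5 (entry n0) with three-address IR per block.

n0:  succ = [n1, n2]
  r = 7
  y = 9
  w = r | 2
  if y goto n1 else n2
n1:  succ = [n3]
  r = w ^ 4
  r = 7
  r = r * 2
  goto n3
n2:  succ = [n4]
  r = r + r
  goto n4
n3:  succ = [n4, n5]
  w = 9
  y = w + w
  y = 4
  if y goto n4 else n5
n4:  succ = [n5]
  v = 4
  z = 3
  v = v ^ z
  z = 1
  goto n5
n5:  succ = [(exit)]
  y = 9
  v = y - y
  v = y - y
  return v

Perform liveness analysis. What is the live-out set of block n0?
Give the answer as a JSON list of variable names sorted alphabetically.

Block summaries:
  n0: def={r,w,y} ue=∅
  n1: def={r} ue={w}
  n2: def={r} ue={r}
  n3: def={w,y} ue=∅
  n4: def={v,z} ue=∅
  n5: def={v,y} ue=∅

Liveness:
  n0: in=∅ out={r,w}
  n1: in={w} out=∅
  n2: in={r} out=∅
  n3: in=∅ out=∅
  n4: in=∅ out=∅
  n5: in=∅ out=∅

live-out(n0) = ["r", "w"]

Answer: ["r", "w"]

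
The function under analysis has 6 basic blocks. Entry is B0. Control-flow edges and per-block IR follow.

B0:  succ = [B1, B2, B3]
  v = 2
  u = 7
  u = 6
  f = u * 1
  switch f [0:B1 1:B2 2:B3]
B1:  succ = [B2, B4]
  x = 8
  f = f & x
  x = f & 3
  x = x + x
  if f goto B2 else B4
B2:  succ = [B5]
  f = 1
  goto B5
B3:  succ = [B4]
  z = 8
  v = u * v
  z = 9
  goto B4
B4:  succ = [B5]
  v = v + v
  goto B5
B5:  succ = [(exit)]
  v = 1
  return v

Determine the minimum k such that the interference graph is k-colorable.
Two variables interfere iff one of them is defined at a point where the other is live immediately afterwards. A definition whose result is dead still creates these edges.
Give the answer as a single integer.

Answer: 3

Working:
Per-block:
  B0 def {f,u,v} use ∅
  B1 def {f,x} use {f}
  B2 def {f} use ∅
  B3 def {v,z} use {u,v}
  B4 def {v} use {v}
  B5 def {v} use ∅

Live sets:
  B0: in=∅ out={f,u,v}
  B1: in={f,v} out={v}
  B2: in=∅ out=∅
  B3: in={u,v} out={v}
  B4: in={v} out=∅
  B5: in=∅ out=∅

Interfere edges:
  f: {u,v,x}
  u: {f,v,z}
  v: {f,u,x,z}
  x: {f,v}
  z: {u,v}

Colouring:
  {f,u,v} pairwise interfere (3-clique) ⇒ χ ≥ 3
  assign f→c1 u→c2 v→c0 x→c2 z→c1 — no edge inside a register ⇒ χ ≤ 3
  χ = 3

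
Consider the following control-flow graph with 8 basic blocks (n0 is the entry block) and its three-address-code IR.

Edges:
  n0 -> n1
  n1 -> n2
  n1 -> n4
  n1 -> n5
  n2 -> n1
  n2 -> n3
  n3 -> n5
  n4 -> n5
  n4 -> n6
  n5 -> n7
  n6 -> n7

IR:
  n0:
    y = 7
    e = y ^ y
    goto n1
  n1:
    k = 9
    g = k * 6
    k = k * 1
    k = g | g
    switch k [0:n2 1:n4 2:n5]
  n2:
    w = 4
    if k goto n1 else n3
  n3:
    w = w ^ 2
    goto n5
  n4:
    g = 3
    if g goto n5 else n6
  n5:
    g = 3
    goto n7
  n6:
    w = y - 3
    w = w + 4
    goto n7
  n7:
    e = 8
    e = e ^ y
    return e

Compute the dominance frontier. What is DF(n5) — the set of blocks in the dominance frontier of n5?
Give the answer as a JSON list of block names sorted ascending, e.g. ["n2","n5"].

idom tree: n1←n0 n2←n1 n3←n2 n4←n1 n5←n1 n6←n4 n7←n1
Dom at joins:
  n1: preds {n0,n2}: {n0} ∩ {n0,n1,n2} = {n0}; idom=n0
  n5: preds {n1,n3,n4}: {n0,n1} ∩ {n0,n1,n2,n3} ∩ {n0,n1,n4} = {n0,n1}; idom=n1
  n7: preds {n5,n6}: {n0,n1,n5} ∩ {n0,n1,n4,n6} = {n0,n1}; idom=n1

DF derivation:
  join n1 pred n0: · stop@n0
  join n1 pred n2: n2→n1 stop@n0
  join n5 pred n1: · stop@n1
  join n5 pred n3: n3→n2 stop@n1
  join n5 pred n4: n4 stop@n1
  join n7 pred n5: n5 stop@n1
  join n7 pred n6: n6→n4 stop@n1
  DF(n0)=∅
  DF(n1)={n1}
  DF(n2)={n1,n5}
  DF(n3)={n5}
  DF(n4)={n5,n7}
  DF(n5)={n7}
  DF(n6)={n7}
  DF(n7)=∅

DF(n5) = ["n7"]

Answer: ["n7"]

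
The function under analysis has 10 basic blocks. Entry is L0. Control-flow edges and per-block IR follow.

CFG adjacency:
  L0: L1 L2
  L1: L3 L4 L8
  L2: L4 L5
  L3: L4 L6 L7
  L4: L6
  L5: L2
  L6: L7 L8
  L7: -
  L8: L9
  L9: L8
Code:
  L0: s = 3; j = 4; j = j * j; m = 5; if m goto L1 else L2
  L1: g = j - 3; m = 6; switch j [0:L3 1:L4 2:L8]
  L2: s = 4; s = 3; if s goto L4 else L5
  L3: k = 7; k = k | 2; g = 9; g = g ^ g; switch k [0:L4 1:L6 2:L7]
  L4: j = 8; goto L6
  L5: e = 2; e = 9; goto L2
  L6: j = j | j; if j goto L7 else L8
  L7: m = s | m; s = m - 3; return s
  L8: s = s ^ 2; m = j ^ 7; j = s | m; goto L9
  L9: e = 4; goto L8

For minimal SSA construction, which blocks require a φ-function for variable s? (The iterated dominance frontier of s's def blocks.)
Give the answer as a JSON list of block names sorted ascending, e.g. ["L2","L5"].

Answer: ["L2", "L4", "L6", "L7", "L8"]

Working:
idom tree: L1←L0 L2←L0 L3←L1 L4←L0 L5←L2 L6←L0 L7←L0 L8←L0 L9←L8
Dom at joins:
  L2: preds {L0,L5}: {L0} ∩ {L0,L2,L5} = {L0}; idom=L0
  L4: preds {L1,L2,L3}: {L0,L1} ∩ {L0,L2} ∩ {L0,L1,L3} = {L0}; idom=L0
  L6: preds {L3,L4}: {L0,L1,L3} ∩ {L0,L4} = {L0}; idom=L0
  L7: preds {L3,L6}: {L0,L1,L3} ∩ {L0,L6} = {L0}; idom=L0
  L8: preds {L1,L6,L9}: {L0,L1} ∩ {L0,L6} ∩ {L0,L8,L9} = {L0}; idom=L0

DF derivation:
  join L2 pred L0: · stop@L0
  join L2 pred L5: L5→L2 stop@L0
  join L4 pred L1: L1 stop@L0
  join L4 pred L2: L2 stop@L0
  join L4 pred L3: L3→L1 stop@L0
  join L6 pred L3: L3→L1 stop@L0
  join L6 pred L4: L4 stop@L0
  join L7 pred L3: L3→L1 stop@L0
  join L7 pred L6: L6 stop@L0
  join L8 pred L1: L1 stop@L0
  join L8 pred L6: L6 stop@L0
  join L8 pred L9: L9→L8 stop@L0
  L0 → ∅
  L1 → {L4,L6,L7,L8}
  L2 → {L2,L4}
  L3 → {L4,L6,L7}
  L4 → {L6}
  L5 → {L2}
  L6 → {L7,L8}
  L7 → ∅
  L8 → {L8}
  L9 → {L8}

φ for s: defs {L0,L2,L7,L8}
  DF⁺ = {L2,L4,L6,L7,L8}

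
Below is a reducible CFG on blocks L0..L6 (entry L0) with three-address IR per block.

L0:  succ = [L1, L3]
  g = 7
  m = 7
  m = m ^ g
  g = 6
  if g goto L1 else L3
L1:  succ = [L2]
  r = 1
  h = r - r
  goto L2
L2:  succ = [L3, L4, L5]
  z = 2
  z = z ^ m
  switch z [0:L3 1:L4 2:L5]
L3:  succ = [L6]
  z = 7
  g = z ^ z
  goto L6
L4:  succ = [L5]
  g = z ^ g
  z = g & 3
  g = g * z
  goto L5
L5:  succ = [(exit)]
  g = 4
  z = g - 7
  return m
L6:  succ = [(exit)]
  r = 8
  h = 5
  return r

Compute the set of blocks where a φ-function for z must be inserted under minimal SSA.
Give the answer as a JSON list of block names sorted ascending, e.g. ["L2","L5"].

idom tree: L1←L0 L2←L1 L3←L0 L4←L2 L5←L2 L6←L3
Dom at joins:
  L3: preds {L0,L2}: {L0} ∩ {L0,L1,L2} = {L0}; idom=L0
  L5: preds {L2,L4}: {L0,L1,L2} ∩ {L0,L1,L2,L4} = {L0,L1,L2}; idom=L2

Frontier:
  L3←L0: walk · to L0
  L3←L2: walk L2→L1 to L0
  L5←L2: walk · to L2
  L5←L4: walk L4 to L2
  DF(L0)=∅
  DF(L1)={L3}
  DF(L2)={L3}
  DF(L3)=∅
  DF(L4)={L5}
  DF(L5)=∅
  DF(L6)=∅

φ for z: defs {L2,L3,L4,L5}
  DF⁺ = {L3,L5}

Answer: ["L3", "L5"]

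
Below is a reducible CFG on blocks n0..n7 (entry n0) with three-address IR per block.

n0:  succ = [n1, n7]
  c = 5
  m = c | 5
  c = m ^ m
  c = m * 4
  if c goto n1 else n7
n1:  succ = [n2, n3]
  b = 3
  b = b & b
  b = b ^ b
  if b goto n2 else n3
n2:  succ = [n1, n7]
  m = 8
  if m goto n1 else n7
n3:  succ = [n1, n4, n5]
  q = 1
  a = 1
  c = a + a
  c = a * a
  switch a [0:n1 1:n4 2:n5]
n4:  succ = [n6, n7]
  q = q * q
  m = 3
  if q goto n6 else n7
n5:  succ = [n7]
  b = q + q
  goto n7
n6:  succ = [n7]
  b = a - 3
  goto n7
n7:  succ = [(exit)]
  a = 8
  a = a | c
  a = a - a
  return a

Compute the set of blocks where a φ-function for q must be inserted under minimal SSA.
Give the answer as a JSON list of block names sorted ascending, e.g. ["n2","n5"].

idom tree: n1←n0 n2←n1 n3←n1 n4←n3 n5←n3 n6←n4 n7←n0
Join-block Dom:
  n1: preds {n0,n2,n3}: {n0} ∩ {n0,n1,n2} ∩ {n0,n1,n3} = {n0}; idom=n0
  n7: preds {n0,n2,n4,n5,n6}: {n0} ∩ {n0,n1,n2} ∩ {n0,n1,n3,n4} ∩ {n0,n1,n3,n5} ∩ {n0,n1,n3,n4,n6} = {n0}; idom=n0

Frontier:
  join n1 pred n0: · stop@n0
  join n1 pred n2: n2→n1 stop@n0
  join n1 pred n3: n3→n1 stop@n0
  join n7 pred n0: · stop@n0
  join n7 pred n2: n2→n1 stop@n0
  join n7 pred n4: n4→n3→n1 stop@n0
  join n7 pred n5: n5→n3→n1 stop@n0
  join n7 pred n6: n6→n4→n3→n1 stop@n0
  n0: DF=∅
  n1: DF={n1,n7}
  n2: DF={n1,n7}
  n3: DF={n1,n7}
  n4: DF={n7}
  n5: DF={n7}
  n6: DF={n7}
  n7: DF=∅

φ for q: defs {n3,n4}
  DF⁺ = {n1,n7}

Answer: ["n1", "n7"]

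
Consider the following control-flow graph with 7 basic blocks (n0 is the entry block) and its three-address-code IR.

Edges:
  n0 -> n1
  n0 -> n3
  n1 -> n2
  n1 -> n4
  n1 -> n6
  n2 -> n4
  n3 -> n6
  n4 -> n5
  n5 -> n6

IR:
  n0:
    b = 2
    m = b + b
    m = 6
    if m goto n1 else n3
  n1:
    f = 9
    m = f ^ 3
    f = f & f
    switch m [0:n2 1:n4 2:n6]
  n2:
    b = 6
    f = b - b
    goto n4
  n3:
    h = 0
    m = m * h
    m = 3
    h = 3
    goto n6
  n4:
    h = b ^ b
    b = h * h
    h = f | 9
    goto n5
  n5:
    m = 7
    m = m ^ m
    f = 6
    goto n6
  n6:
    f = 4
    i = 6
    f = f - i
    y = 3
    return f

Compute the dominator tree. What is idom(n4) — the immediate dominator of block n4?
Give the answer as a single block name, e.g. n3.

Answer: n1

Working:
idom tree: n1←n0 n2←n1 n3←n0 n4←n1 n5←n4 n6←n0
Join-block Dom:
  n4: preds {n1,n2}: {n0,n1} ∩ {n0,n1,n2} = {n0,n1}; idom=n1
  n6: preds {n1,n3,n5}: {n0,n1} ∩ {n0,n3} ∩ {n0,n1,n4,n5} = {n0}; idom=n0

idom(n4) = n1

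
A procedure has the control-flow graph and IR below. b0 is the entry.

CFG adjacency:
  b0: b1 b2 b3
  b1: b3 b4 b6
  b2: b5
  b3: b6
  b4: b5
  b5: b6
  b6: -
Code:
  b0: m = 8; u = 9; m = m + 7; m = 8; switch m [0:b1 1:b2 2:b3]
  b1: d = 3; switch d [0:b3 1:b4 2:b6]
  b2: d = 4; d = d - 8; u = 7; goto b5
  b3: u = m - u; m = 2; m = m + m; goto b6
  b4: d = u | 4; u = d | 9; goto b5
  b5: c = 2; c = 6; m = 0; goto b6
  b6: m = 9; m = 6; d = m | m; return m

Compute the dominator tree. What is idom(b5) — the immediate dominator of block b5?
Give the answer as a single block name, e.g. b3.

idom tree: b1←b0 b2←b0 b3←b0 b4←b1 b5←b0 b6←b0
Join-block Dom:
  b3: preds {b0,b1}: {b0} ∩ {b0,b1} = {b0}; idom=b0
  b5: preds {b2,b4}: {b0,b2} ∩ {b0,b1,b4} = {b0}; idom=b0
  b6: preds {b1,b3,b5}: {b0,b1} ∩ {b0,b3} ∩ {b0,b5} = {b0}; idom=b0

idom(b5) = b0

Answer: b0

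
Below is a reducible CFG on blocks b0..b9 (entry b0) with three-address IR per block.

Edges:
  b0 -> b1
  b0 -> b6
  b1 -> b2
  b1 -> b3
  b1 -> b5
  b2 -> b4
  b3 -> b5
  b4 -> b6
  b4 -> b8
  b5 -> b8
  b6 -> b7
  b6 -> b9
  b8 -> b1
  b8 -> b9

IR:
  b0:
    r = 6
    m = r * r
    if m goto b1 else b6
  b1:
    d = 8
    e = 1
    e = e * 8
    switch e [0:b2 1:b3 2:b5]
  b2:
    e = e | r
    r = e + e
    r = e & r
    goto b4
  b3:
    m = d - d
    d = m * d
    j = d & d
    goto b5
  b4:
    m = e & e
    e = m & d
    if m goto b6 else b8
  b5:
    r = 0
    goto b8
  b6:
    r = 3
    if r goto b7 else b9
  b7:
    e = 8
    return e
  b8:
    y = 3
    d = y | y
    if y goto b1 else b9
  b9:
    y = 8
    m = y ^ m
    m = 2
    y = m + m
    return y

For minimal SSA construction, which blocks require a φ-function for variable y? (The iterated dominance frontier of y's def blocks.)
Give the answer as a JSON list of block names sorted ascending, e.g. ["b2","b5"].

idom tree: b1←b0 b2←b1 b3←b1 b4←b2 b5←b1 b6←b0 b7←b6 b8←b1 b9←b0
Dom at joins:
  b1: preds {b0,b8}: {b0} ∩ {b0,b1,b8} = {b0}; idom=b0
  b5: preds {b1,b3}: {b0,b1} ∩ {b0,b1,b3} = {b0,b1}; idom=b1
  b6: preds {b0,b4}: {b0} ∩ {b0,b1,b2,b4} = {b0}; idom=b0
  b8: preds {b4,b5}: {b0,b1,b2,b4} ∩ {b0,b1,b5} = {b0,b1}; idom=b1
  b9: preds {b6,b8}: {b0,b6} ∩ {b0,b1,b8} = {b0}; idom=b0

DF derivation:
  b1←b0: walk · to b0
  b1←b8: walk b8→b1 to b0
  b5←b1: walk · to b1
  b5←b3: walk b3 to b1
  b6←b0: walk · to b0
  b6←b4: walk b4→b2→b1 to b0
  b8←b4: walk b4→b2 to b1
  b8←b5: walk b5 to b1
  b9←b6: walk b6 to b0
  b9←b8: walk b8→b1 to b0
  b0 → ∅
  b1 → {b1,b6,b9}
  b2 → {b6,b8}
  b3 → {b5}
  b4 → {b6,b8}
  b5 → {b8}
  b6 → {b9}
  b7 → ∅
  b8 → {b1,b9}
  b9 → ∅

φ for y: defs {b8,b9}
  DF⁺ = {b1,b6,b9}

Answer: ["b1", "b6", "b9"]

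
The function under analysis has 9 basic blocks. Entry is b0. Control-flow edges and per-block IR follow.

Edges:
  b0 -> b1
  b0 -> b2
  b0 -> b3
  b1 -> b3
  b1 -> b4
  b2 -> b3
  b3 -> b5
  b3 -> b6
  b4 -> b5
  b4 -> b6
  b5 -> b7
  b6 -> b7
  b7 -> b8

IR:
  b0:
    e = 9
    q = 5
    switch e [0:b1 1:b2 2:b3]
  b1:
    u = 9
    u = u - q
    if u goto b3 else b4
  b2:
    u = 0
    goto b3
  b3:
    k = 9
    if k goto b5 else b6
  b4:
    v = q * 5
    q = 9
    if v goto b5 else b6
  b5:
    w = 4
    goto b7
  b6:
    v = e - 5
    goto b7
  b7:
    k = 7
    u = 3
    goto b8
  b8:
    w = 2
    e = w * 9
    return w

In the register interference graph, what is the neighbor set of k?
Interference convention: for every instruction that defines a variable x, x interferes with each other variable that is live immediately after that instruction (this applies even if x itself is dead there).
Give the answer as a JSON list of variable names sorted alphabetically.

Per-block:
  b0: def={e,q} ue=∅
  b1: def={u} ue={q}
  b2: def={u} ue=∅
  b3: def={k} ue=∅
  b4: def={q,v} ue={q}
  b5: def={w} ue=∅
  b6: def={v} ue={e}
  b7: def={k,u} ue=∅
  b8: def={e,w} ue=∅

Backward fixpoint:
  b0: in=∅ out={e,q}
  b1: in={e,q} out={e,q}
  b2: in={e} out={e}
  b3: in={e} out={e}
  b4: in={e,q} out={e}
  b5: in=∅ out=∅
  b6: in={e} out=∅
  b7: in=∅ out=∅
  b8: in=∅ out=∅

Interference:
  e — {k,q,u,v,w}
  k — {e}
  q — {e,u,v}
  u — {e,q}
  v — {e,q}
  w — {e}

N(k) = ["e"]

Answer: ["e"]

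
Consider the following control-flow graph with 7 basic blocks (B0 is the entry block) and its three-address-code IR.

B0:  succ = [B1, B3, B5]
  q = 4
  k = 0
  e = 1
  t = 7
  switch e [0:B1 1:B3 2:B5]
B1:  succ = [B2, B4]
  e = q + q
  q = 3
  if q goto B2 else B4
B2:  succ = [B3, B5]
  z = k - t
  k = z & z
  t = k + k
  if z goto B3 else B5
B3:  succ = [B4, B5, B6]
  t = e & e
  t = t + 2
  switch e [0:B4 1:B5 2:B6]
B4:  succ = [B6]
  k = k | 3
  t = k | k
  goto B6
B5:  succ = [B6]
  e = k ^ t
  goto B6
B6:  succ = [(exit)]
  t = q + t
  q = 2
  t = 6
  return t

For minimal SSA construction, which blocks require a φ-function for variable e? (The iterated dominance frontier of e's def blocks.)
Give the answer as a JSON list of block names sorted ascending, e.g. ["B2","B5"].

Answer: ["B3", "B4", "B5", "B6"]

Analysis:
idom tree: B1←B0 B2←B1 B3←B0 B4←B0 B5←B0 B6←B0
Dom at joins:
  B3: preds {B0,B2}: {B0} ∩ {B0,B1,B2} = {B0}; idom=B0
  B4: preds {B1,B3}: {B0,B1} ∩ {B0,B3} = {B0}; idom=B0
  B5: preds {B0,B2,B3}: {B0} ∩ {B0,B1,B2} ∩ {B0,B3} = {B0}; idom=B0
  B6: preds {B3,B4,B5}: {B0,B3} ∩ {B0,B4} ∩ {B0,B5} = {B0}; idom=B0

DF walk-up:
  B3←B0: walk · to B0
  B3←B2: walk B2→B1 to B0
  B4←B1: walk B1 to B0
  B4←B3: walk B3 to B0
  B5←B0: walk · to B0
  B5←B2: walk B2→B1 to B0
  B5←B3: walk B3 to B0
  B6←B3: walk B3 to B0
  B6←B4: walk B4 to B0
  B6←B5: walk B5 to B0
  DF(B0)=∅
  DF(B1)={B3,B4,B5}
  DF(B2)={B3,B5}
  DF(B3)={B4,B5,B6}
  DF(B4)={B6}
  DF(B5)={B6}
  DF(B6)=∅

φ for e: defs {B0,B1,B5}
  DF⁺ = {B3,B4,B5,B6}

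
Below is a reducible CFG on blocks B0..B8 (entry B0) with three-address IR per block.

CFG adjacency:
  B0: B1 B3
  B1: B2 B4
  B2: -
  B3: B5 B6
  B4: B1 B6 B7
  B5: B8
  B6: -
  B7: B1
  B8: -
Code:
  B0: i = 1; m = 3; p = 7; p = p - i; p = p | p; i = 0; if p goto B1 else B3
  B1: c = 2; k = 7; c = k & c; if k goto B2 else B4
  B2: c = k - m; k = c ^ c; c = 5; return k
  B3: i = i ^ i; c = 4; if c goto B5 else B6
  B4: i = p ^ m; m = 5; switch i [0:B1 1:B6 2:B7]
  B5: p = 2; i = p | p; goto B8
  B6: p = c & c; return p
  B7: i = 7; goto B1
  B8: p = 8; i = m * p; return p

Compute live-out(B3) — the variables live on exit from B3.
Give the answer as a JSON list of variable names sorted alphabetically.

Block summaries:
  B0: def={i,m,p} ue=∅
  B1: def={c,k} ue=∅
  B2: def={c,k} ue={k,m}
  B3: def={c,i} ue={i}
  B4: def={i,m} ue={m,p}
  B5: def={i,p} ue=∅
  B6: def={p} ue={c}
  B7: def={i} ue=∅
  B8: def={i,p} ue={m}

Liveness:
  B0: in=∅ out={i,m,p}
  B1: in={m,p} out={c,k,m,p}
  B2: in={k,m} out=∅
  B3: in={i,m} out={c,m}
  B4: in={c,m,p} out={c,m,p}
  B5: in={m} out={m}
  B6: in={c} out=∅
  B7: in={m,p} out={m,p}
  B8: in={m} out=∅

live-out(B3) = ["c", "m"]

Answer: ["c", "m"]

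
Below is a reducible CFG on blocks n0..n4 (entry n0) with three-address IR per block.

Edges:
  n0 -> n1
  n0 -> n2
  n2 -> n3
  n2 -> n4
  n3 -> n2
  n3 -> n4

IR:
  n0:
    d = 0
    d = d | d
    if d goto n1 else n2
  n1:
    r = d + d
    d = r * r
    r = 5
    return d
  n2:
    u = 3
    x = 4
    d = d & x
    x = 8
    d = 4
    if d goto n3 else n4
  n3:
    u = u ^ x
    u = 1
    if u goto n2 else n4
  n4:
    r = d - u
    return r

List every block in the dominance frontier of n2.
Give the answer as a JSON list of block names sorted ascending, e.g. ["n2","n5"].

Answer: ["n2"]

Analysis:
idom tree: n1←n0 n2←n0 n3←n2 n4←n2
Join-block Dom:
  n2: preds {n0,n3}: {n0} ∩ {n0,n2,n3} = {n0}; idom=n0
  n4: preds {n2,n3}: {n0,n2} ∩ {n0,n2,n3} = {n0,n2}; idom=n2

DF walk-up:
  join n2 pred n0: · stop@n0
  join n2 pred n3: n3→n2 stop@n0
  join n4 pred n2: · stop@n2
  join n4 pred n3: n3 stop@n2
  n0: DF=∅
  n1: DF=∅
  n2: DF={n2}
  n3: DF={n2,n4}
  n4: DF=∅

DF(n2) = ["n2"]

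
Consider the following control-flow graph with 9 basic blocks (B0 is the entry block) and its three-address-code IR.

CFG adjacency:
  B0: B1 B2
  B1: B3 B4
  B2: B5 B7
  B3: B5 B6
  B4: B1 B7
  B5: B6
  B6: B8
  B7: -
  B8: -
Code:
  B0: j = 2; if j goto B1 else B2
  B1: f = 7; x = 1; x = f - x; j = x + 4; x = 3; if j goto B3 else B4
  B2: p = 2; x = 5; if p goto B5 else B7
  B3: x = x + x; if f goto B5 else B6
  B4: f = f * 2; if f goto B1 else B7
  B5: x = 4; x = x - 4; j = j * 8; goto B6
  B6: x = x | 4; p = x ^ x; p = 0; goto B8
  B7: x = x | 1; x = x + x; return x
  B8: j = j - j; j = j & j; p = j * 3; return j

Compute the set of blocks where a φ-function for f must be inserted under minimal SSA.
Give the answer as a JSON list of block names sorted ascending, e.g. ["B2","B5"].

idom tree: B1←B0 B2←B0 B3←B1 B4←B1 B5←B0 B6←B0 B7←B0 B8←B6
Dom∩ at merges:
  B1: preds {B0,B4}: {B0} ∩ {B0,B1,B4} = {B0}; idom=B0
  B5: preds {B2,B3}: {B0,B2} ∩ {B0,B1,B3} = {B0}; idom=B0
  B6: preds {B3,B5}: {B0,B1,B3} ∩ {B0,B5} = {B0}; idom=B0
  B7: preds {B2,B4}: {B0,B2} ∩ {B0,B1,B4} = {B0}; idom=B0

DF derivation:
  join B1 pred B0: · stop@B0
  join B1 pred B4: B4→B1 stop@B0
  join B5 pred B2: B2 stop@B0
  join B5 pred B3: B3→B1 stop@B0
  join B6 pred B3: B3→B1 stop@B0
  join B6 pred B5: B5 stop@B0
  join B7 pred B2: B2 stop@B0
  join B7 pred B4: B4→B1 stop@B0
  B0: DF=∅
  B1: DF={B1,B5,B6,B7}
  B2: DF={B5,B7}
  B3: DF={B5,B6}
  B4: DF={B1,B7}
  B5: DF={B6}
  B6: DF=∅
  B7: DF=∅
  B8: DF=∅

φ for f: defs {B1,B4}
  DF⁺ = {B1,B5,B6,B7}

Answer: ["B1", "B5", "B6", "B7"]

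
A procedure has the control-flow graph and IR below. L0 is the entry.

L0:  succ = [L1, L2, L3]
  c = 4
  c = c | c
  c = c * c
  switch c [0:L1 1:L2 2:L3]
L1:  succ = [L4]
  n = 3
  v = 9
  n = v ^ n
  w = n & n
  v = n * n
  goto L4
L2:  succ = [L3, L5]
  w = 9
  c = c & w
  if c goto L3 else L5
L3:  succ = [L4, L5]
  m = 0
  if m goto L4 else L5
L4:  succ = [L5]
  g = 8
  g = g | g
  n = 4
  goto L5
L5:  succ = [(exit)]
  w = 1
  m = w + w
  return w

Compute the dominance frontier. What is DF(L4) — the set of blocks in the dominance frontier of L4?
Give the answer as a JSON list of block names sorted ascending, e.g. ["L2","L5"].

idom tree: L1←L0 L2←L0 L3←L0 L4←L0 L5←L0
Dom at joins:
  L3: preds {L0,L2}: {L0} ∩ {L0,L2} = {L0}; idom=L0
  L4: preds {L1,L3}: {L0,L1} ∩ {L0,L3} = {L0}; idom=L0
  L5: preds {L2,L3,L4}: {L0,L2} ∩ {L0,L3} ∩ {L0,L4} = {L0}; idom=L0

DF walk-up:
  join L3 pred L0: · stop@L0
  join L3 pred L2: L2 stop@L0
  join L4 pred L1: L1 stop@L0
  join L4 pred L3: L3 stop@L0
  join L5 pred L2: L2 stop@L0
  join L5 pred L3: L3 stop@L0
  join L5 pred L4: L4 stop@L0
  L0 → ∅
  L1 → {L4}
  L2 → {L3,L5}
  L3 → {L4,L5}
  L4 → {L5}
  L5 → ∅

DF(L4) = ["L5"]

Answer: ["L5"]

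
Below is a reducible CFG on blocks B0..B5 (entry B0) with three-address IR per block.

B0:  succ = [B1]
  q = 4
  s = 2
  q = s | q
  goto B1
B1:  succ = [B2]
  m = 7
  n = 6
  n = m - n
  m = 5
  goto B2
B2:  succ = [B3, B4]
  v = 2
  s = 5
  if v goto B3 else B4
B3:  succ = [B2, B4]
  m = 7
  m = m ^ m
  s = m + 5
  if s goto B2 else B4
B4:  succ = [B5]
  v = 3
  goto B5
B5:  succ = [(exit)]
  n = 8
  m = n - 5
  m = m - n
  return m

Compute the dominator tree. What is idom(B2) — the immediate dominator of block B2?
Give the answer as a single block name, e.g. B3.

idom tree: B1←B0 B2←B1 B3←B2 B4←B2 B5←B4
Join-block Dom:
  B2: preds {B1,B3}: {B0,B1} ∩ {B0,B1,B2,B3} = {B0,B1}; idom=B1
  B4: preds {B2,B3}: {B0,B1,B2} ∩ {B0,B1,B2,B3} = {B0,B1,B2}; idom=B2

idom(B2) = B1

Answer: B1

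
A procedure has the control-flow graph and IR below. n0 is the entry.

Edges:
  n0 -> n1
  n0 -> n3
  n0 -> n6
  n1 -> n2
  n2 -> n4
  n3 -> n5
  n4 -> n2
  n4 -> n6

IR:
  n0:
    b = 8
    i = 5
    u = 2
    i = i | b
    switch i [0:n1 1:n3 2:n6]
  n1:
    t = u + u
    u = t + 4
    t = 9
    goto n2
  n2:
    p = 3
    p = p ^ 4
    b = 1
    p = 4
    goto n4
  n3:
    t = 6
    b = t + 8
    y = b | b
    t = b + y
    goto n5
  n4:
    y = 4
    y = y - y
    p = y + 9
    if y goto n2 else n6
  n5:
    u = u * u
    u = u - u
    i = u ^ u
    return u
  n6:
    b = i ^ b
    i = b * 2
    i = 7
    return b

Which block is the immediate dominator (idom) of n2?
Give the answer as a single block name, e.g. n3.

idom tree: n1←n0 n2←n1 n3←n0 n4←n2 n5←n3 n6←n0
Dom at joins:
  n2: preds {n1,n4}: {n0,n1} ∩ {n0,n1,n2,n4} = {n0,n1}; idom=n1
  n6: preds {n0,n4}: {n0} ∩ {n0,n1,n2,n4} = {n0}; idom=n0

idom(n2) = n1

Answer: n1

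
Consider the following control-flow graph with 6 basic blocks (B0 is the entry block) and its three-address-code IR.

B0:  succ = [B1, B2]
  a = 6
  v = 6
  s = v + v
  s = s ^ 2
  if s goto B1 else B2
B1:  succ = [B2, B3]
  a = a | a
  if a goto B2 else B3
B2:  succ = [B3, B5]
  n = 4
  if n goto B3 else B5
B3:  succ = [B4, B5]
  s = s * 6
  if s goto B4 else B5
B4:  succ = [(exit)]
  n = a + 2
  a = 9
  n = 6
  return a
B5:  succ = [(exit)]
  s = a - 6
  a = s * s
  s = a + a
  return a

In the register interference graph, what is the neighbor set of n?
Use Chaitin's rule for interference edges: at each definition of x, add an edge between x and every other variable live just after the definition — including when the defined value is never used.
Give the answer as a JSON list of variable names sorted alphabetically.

Answer: ["a", "s"]

Working:
Per-block:
  B0: def={a,s,v} ue=∅
  B1: def={a} ue={a}
  B2: def={n} ue=∅
  B3: def={s} ue={s}
  B4: def={a,n} ue={a}
  B5: def={a,s} ue={a}

Live sets:
  B0 li=∅ lo={a,s}
  B1 li={a,s} lo={a,s}
  B2 li={a,s} lo={a,s}
  B3 li={a,s} lo={a}
  B4 li={a} lo=∅
  B5 li={a} lo=∅

Interfere edges:
  a↔{n,s,v}
  n↔{a,s}
  s↔{a,n}
  v↔{a}

N(n) = ["a", "s"]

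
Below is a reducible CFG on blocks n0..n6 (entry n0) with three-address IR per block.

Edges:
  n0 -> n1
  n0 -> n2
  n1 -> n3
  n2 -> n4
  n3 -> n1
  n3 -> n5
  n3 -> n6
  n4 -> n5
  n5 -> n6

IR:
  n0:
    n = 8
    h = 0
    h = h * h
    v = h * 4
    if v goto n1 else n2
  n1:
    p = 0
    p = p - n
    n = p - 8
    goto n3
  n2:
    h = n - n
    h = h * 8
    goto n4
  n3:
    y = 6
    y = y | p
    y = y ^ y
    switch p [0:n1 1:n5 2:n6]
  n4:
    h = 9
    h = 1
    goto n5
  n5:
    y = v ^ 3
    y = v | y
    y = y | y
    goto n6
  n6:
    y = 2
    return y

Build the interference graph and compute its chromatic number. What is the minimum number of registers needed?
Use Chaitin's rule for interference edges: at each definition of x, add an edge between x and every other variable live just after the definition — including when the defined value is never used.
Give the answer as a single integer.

def/use:
  n0: {h,n,v} / ∅
  n1: {n,p} / {n}
  n2: {h} / {n}
  n3: {y} / {p}
  n4: {h} / ∅
  n5: {y} / {v}
  n6: {y} / ∅

Backward fixpoint:
  n0: in=∅ out={n,v}
  n1: in={n,v} out={n,p,v}
  n2: in={n,v} out={v}
  n3: in={n,p,v} out={n,v}
  n4: in={v} out={v}
  n5: in={v} out=∅
  n6: in=∅ out=∅

Conflict graph:
  h — {n,v}
  n — {h,p,v,y}
  p — {n,v,y}
  v — {h,n,p,y}
  y — {n,p,v}

Colouring:
  {n,p,v,y} pairwise interfere (4-clique) ⇒ χ ≥ 4
  4-colouring: r0={n}  r1={v}  r2={h,p}  r3={y}
  χ = 4

Answer: 4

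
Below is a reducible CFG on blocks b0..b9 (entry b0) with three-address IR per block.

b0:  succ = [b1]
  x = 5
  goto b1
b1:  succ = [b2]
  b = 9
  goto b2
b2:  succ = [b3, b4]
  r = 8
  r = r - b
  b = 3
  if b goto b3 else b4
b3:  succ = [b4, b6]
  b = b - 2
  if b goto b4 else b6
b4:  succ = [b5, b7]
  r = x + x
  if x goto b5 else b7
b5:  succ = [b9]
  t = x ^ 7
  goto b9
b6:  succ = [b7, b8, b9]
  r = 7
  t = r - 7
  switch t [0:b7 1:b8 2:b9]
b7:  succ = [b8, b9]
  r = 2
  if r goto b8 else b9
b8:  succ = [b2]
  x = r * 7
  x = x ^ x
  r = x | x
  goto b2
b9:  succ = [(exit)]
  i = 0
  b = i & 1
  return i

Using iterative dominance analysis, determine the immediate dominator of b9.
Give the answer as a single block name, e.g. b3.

Answer: b2

Working:
idom tree: b1←b0 b2←b1 b3←b2 b4←b2 b5←b4 b6←b3 b7←b2 b8←b2 b9←b2
Dom at joins:
  b2: preds {b1,b8}: {b0,b1} ∩ {b0,b1,b2,b8} = {b0,b1}; idom=b1
  b4: preds {b2,b3}: {b0,b1,b2} ∩ {b0,b1,b2,b3} = {b0,b1,b2}; idom=b2
  b7: preds {b4,b6}: {b0,b1,b2,b4} ∩ {b0,b1,b2,b3,b6} = {b0,b1,b2}; idom=b2
  b8: preds {b6,b7}: {b0,b1,b2,b3,b6} ∩ {b0,b1,b2,b7} = {b0,b1,b2}; idom=b2
  b9: preds {b5,b6,b7}: {b0,b1,b2,b4,b5} ∩ {b0,b1,b2,b3,b6} ∩ {b0,b1,b2,b7} = {b0,b1,b2}; idom=b2

idom(b9) = b2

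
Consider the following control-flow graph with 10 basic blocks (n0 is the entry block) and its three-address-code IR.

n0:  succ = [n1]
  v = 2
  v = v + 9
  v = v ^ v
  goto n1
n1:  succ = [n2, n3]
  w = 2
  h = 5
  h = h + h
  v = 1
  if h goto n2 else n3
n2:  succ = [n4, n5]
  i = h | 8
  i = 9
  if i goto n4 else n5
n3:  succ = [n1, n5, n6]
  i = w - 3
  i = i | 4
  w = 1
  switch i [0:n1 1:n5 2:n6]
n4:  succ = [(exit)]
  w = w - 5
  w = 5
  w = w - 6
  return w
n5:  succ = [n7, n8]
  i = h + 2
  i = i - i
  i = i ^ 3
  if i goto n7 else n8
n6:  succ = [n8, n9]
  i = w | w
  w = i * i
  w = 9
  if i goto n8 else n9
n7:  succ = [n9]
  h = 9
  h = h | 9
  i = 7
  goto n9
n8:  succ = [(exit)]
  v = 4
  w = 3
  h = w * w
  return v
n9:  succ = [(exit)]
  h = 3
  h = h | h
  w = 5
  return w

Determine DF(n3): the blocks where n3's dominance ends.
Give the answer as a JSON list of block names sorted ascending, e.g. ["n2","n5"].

Answer: ["n1", "n5", "n8", "n9"]

Analysis:
idom tree: n1←n0 n2←n1 n3←n1 n4←n2 n5←n1 n6←n3 n7←n5 n8←n1 n9←n1
Join-block Dom:
  n1: preds {n0,n3}: {n0} ∩ {n0,n1,n3} = {n0}; idom=n0
  n5: preds {n2,n3}: {n0,n1,n2} ∩ {n0,n1,n3} = {n0,n1}; idom=n1
  n8: preds {n5,n6}: {n0,n1,n5} ∩ {n0,n1,n3,n6} = {n0,n1}; idom=n1
  n9: preds {n6,n7}: {n0,n1,n3,n6} ∩ {n0,n1,n5,n7} = {n0,n1}; idom=n1

Frontier:
  join n1 pred n0: · stop@n0
  join n1 pred n3: n3→n1 stop@n0
  join n5 pred n2: n2 stop@n1
  join n5 pred n3: n3 stop@n1
  join n8 pred n5: n5 stop@n1
  join n8 pred n6: n6→n3 stop@n1
  join n9 pred n6: n6→n3 stop@n1
  join n9 pred n7: n7→n5 stop@n1
  n0: DF=∅
  n1: DF={n1}
  n2: DF={n5}
  n3: DF={n1,n5,n8,n9}
  n4: DF=∅
  n5: DF={n8,n9}
  n6: DF={n8,n9}
  n7: DF={n9}
  n8: DF=∅
  n9: DF=∅

DF(n3) = ["n1", "n5", "n8", "n9"]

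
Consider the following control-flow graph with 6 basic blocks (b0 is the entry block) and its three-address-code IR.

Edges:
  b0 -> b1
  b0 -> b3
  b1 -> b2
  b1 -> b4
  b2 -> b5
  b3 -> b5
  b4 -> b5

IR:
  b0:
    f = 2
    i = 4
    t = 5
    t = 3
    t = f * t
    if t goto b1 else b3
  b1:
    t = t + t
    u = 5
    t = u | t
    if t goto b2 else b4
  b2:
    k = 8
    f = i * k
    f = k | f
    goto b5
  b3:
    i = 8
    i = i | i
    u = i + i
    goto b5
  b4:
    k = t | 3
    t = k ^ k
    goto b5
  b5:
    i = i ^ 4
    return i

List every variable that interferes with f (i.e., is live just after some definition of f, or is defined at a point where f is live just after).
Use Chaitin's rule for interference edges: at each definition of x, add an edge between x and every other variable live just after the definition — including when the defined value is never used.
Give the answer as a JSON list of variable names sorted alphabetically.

Block summaries:
  b0: {f,i,t} / ∅
  b1: {t,u} / {t}
  b2: {f,k} / {i}
  b3: {i,u} / ∅
  b4: {k,t} / {t}
  b5: {i} / {i}

Live sets:
  b0: in=∅ out={i,t}
  b1: in={i,t} out={i,t}
  b2: in={i} out={i}
  b3: in=∅ out={i}
  b4: in={i,t} out={i}
  b5: in={i} out=∅

Interference:
  f↔{i,k,t}
  i↔{f,k,t,u}
  k↔{f,i}
  t↔{f,i,u}
  u↔{i,t}

N(f) = ["i", "k", "t"]

Answer: ["i", "k", "t"]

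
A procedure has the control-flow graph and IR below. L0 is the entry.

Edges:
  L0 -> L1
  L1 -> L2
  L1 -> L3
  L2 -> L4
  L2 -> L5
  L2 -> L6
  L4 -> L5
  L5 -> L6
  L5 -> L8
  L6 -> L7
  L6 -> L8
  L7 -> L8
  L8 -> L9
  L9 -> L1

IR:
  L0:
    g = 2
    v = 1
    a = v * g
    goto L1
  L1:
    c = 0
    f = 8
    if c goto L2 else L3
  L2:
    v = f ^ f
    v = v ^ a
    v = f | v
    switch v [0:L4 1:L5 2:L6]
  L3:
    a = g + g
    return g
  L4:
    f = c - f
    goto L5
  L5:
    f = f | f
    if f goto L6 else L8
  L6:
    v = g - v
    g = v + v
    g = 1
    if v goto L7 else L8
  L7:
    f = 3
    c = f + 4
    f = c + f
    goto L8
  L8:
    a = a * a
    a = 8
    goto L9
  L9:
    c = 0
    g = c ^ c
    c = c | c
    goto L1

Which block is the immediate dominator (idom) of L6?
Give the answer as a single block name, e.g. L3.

Answer: L2

Analysis:
idom tree: L1←L0 L2←L1 L3←L1 L4←L2 L5←L2 L6←L2 L7←L6 L8←L2 L9←L8
Join-block Dom:
  L1: preds {L0,L9}: {L0} ∩ {L0,L1,L2,L8,L9} = {L0}; idom=L0
  L5: preds {L2,L4}: {L0,L1,L2} ∩ {L0,L1,L2,L4} = {L0,L1,L2}; idom=L2
  L6: preds {L2,L5}: {L0,L1,L2} ∩ {L0,L1,L2,L5} = {L0,L1,L2}; idom=L2
  L8: preds {L5,L6,L7}: {L0,L1,L2,L5} ∩ {L0,L1,L2,L6} ∩ {L0,L1,L2,L6,L7} = {L0,L1,L2}; idom=L2

idom(L6) = L2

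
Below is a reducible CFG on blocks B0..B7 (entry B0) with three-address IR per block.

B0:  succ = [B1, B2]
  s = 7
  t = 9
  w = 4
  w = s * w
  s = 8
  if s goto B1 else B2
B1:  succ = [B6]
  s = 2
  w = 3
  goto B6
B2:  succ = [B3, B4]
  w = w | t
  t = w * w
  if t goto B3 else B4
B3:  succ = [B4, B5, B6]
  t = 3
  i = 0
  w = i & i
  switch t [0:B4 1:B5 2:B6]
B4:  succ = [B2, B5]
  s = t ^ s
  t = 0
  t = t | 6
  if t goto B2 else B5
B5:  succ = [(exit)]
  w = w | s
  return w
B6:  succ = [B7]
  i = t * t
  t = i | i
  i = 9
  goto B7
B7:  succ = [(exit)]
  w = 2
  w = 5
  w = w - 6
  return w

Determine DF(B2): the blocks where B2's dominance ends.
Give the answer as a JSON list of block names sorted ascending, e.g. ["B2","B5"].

idom tree: B1←B0 B2←B0 B3←B2 B4←B2 B5←B2 B6←B0 B7←B6
Dom∩ at merges:
  B2: preds {B0,B4}: {B0} ∩ {B0,B2,B4} = {B0}; idom=B0
  B4: preds {B2,B3}: {B0,B2} ∩ {B0,B2,B3} = {B0,B2}; idom=B2
  B5: preds {B3,B4}: {B0,B2,B3} ∩ {B0,B2,B4} = {B0,B2}; idom=B2
  B6: preds {B1,B3}: {B0,B1} ∩ {B0,B2,B3} = {B0}; idom=B0

DF derivation:
  join B2 pred B0: · stop@B0
  join B2 pred B4: B4→B2 stop@B0
  join B4 pred B2: · stop@B2
  join B4 pred B3: B3 stop@B2
  join B5 pred B3: B3 stop@B2
  join B5 pred B4: B4 stop@B2
  join B6 pred B1: B1 stop@B0
  join B6 pred B3: B3→B2 stop@B0
  B0 → ∅
  B1 → {B6}
  B2 → {B2,B6}
  B3 → {B4,B5,B6}
  B4 → {B2,B5}
  B5 → ∅
  B6 → ∅
  B7 → ∅

DF(B2) = ["B2", "B6"]

Answer: ["B2", "B6"]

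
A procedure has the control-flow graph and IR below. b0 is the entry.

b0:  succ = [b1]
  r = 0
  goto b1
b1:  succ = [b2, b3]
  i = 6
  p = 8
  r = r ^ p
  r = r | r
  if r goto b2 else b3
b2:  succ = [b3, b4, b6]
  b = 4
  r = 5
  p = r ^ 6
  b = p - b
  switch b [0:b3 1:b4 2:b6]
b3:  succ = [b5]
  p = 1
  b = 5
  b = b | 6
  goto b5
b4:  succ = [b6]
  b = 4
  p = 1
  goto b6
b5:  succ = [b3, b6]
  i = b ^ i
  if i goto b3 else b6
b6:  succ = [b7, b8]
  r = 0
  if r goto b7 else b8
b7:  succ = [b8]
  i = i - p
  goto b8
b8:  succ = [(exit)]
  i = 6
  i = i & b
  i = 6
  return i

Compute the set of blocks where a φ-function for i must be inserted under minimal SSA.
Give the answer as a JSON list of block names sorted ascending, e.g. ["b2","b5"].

Answer: ["b3", "b6", "b8"]

Derivation:
idom tree: b1←b0 b2←b1 b3←b1 b4←b2 b5←b3 b6←b1 b7←b6 b8←b6
Dom at joins:
  b3: preds {b1,b2,b5}: {b0,b1} ∩ {b0,b1,b2} ∩ {b0,b1,b3,b5} = {b0,b1}; idom=b1
  b6: preds {b2,b4,b5}: {b0,b1,b2} ∩ {b0,b1,b2,b4} ∩ {b0,b1,b3,b5} = {b0,b1}; idom=b1
  b8: preds {b6,b7}: {b0,b1,b6} ∩ {b0,b1,b6,b7} = {b0,b1,b6}; idom=b6

Frontier:
  b3←b1: walk · to b1
  b3←b2: walk b2 to b1
  b3←b5: walk b5→b3 to b1
  b6←b2: walk b2 to b1
  b6←b4: walk b4→b2 to b1
  b6←b5: walk b5→b3 to b1
  b8←b6: walk · to b6
  b8←b7: walk b7 to b6
  b0: DF=∅
  b1: DF=∅
  b2: DF={b3,b6}
  b3: DF={b3,b6}
  b4: DF={b6}
  b5: DF={b3,b6}
  b6: DF=∅
  b7: DF={b8}
  b8: DF=∅

φ for i: defs {b1,b5,b7,b8}
  DF⁺ = {b3,b6,b8}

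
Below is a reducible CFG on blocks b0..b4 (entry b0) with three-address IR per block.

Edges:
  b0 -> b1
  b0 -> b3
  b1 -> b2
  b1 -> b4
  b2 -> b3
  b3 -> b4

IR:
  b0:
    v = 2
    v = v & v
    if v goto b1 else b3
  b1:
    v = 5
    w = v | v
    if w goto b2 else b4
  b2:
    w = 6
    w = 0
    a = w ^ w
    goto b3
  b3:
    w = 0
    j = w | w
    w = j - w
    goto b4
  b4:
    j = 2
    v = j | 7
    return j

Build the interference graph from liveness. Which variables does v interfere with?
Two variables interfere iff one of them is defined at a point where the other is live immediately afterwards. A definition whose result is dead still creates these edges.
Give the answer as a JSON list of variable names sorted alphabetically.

Block summaries:
  b0: def={v} ue=∅
  b1: def={v,w} ue=∅
  b2: def={a,w} ue=∅
  b3: def={j,w} ue=∅
  b4: def={j,v} ue=∅

Live sets:
  live b0: ∅→∅
  live b1: ∅→∅
  live b2: ∅→∅
  live b3: ∅→∅
  live b4: ∅→∅

Interfere edges:
  a↔∅
  j↔{v,w}
  v↔{j}
  w↔{j}

N(v) = ["j"]

Answer: ["j"]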